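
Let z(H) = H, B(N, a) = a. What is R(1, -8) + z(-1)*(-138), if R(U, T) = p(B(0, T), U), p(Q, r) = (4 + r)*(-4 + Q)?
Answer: 78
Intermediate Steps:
p(Q, r) = (-4 + Q)*(4 + r)
R(U, T) = -16 - 4*U + 4*T + T*U
R(1, -8) + z(-1)*(-138) = (-16 - 4*1 + 4*(-8) - 8*1) - 1*(-138) = (-16 - 4 - 32 - 8) + 138 = -60 + 138 = 78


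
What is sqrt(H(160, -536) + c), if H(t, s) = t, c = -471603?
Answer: I*sqrt(471443) ≈ 686.62*I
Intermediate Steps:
sqrt(H(160, -536) + c) = sqrt(160 - 471603) = sqrt(-471443) = I*sqrt(471443)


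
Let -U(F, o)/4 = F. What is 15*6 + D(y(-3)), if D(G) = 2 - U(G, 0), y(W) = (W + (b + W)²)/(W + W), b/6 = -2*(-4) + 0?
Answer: -1256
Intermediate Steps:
U(F, o) = -4*F
b = 48 (b = 6*(-2*(-4) + 0) = 6*(8 + 0) = 6*8 = 48)
y(W) = (W + (48 + W)²)/(2*W) (y(W) = (W + (48 + W)²)/(W + W) = (W + (48 + W)²)/((2*W)) = (W + (48 + W)²)*(1/(2*W)) = (W + (48 + W)²)/(2*W))
D(G) = 2 + 4*G (D(G) = 2 - (-4)*G = 2 + 4*G)
15*6 + D(y(-3)) = 15*6 + (2 + 4*((½)*(-3 + (48 - 3)²)/(-3))) = 90 + (2 + 4*((½)*(-⅓)*(-3 + 45²))) = 90 + (2 + 4*((½)*(-⅓)*(-3 + 2025))) = 90 + (2 + 4*((½)*(-⅓)*2022)) = 90 + (2 + 4*(-337)) = 90 + (2 - 1348) = 90 - 1346 = -1256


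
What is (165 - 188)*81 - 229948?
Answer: -231811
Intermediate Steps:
(165 - 188)*81 - 229948 = -23*81 - 229948 = -1863 - 229948 = -231811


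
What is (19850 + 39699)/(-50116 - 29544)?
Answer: -8507/11380 ≈ -0.74754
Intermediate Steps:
(19850 + 39699)/(-50116 - 29544) = 59549/(-79660) = 59549*(-1/79660) = -8507/11380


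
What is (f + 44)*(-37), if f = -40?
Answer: -148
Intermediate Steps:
(f + 44)*(-37) = (-40 + 44)*(-37) = 4*(-37) = -148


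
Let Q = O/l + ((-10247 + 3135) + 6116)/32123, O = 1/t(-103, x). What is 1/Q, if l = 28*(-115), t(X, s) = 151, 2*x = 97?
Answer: -2231263580/69186749 ≈ -32.250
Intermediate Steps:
x = 97/2 (x = (½)*97 = 97/2 ≈ 48.500)
l = -3220
O = 1/151 ≈ 0.0066225
Q = -69186749/2231263580 (Q = (1/151)/(-3220) + ((-10247 + 3135) + 6116)/32123 = (1/151)*(-1/3220) + (-7112 + 6116)*(1/32123) = -1/486220 - 996*1/32123 = -1/486220 - 996/32123 = -69186749/2231263580 ≈ -0.031008)
1/Q = 1/(-69186749/2231263580) = -2231263580/69186749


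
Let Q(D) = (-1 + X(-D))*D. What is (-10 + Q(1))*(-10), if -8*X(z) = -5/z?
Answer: 465/4 ≈ 116.25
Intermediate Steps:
X(z) = 5/(8*z) (X(z) = -(-5)/(8*z) = 5/(8*z))
Q(D) = D*(-1 - 5/(8*D)) (Q(D) = (-1 + 5/(8*((-D))))*D = (-1 + 5*(-1/D)/8)*D = (-1 - 5/(8*D))*D = D*(-1 - 5/(8*D)))
(-10 + Q(1))*(-10) = (-10 + (-5/8 - 1*1))*(-10) = (-10 + (-5/8 - 1))*(-10) = (-10 - 13/8)*(-10) = -93/8*(-10) = 465/4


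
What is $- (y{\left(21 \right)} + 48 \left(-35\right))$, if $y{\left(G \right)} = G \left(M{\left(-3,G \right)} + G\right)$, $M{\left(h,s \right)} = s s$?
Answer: $-8022$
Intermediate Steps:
$M{\left(h,s \right)} = s^{2}$
$y{\left(G \right)} = G \left(G + G^{2}\right)$ ($y{\left(G \right)} = G \left(G^{2} + G\right) = G \left(G + G^{2}\right)$)
$- (y{\left(21 \right)} + 48 \left(-35\right)) = - (21^{2} \left(1 + 21\right) + 48 \left(-35\right)) = - (441 \cdot 22 - 1680) = - (9702 - 1680) = \left(-1\right) 8022 = -8022$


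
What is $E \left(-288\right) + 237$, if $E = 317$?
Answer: $-91059$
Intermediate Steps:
$E \left(-288\right) + 237 = 317 \left(-288\right) + 237 = -91296 + 237 = -91059$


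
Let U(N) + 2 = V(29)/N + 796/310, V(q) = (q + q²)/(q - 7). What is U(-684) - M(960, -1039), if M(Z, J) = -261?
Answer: 101659369/388740 ≈ 261.51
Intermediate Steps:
V(q) = (q + q²)/(-7 + q)
U(N) = 88/155 + 435/(11*N) (U(N) = -2 + ((29*(1 + 29)/(-7 + 29))/N + 796/310) = -2 + ((29*30/22)/N + 796*(1/310)) = -2 + ((29*(1/22)*30)/N + 398/155) = -2 + (435/(11*N) + 398/155) = -2 + (398/155 + 435/(11*N)) = 88/155 + 435/(11*N))
U(-684) - M(960, -1039) = (1/1705)*(67425 + 968*(-684))/(-684) - 1*(-261) = (1/1705)*(-1/684)*(67425 - 662112) + 261 = (1/1705)*(-1/684)*(-594687) + 261 = 198229/388740 + 261 = 101659369/388740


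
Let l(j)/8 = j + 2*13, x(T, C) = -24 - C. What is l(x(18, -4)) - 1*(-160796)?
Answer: 160844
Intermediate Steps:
l(j) = 208 + 8*j (l(j) = 8*(j + 2*13) = 8*(j + 26) = 8*(26 + j) = 208 + 8*j)
l(x(18, -4)) - 1*(-160796) = (208 + 8*(-24 - 1*(-4))) - 1*(-160796) = (208 + 8*(-24 + 4)) + 160796 = (208 + 8*(-20)) + 160796 = (208 - 160) + 160796 = 48 + 160796 = 160844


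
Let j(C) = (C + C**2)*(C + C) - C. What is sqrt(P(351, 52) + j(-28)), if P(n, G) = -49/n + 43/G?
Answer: I*sqrt(2316579213)/234 ≈ 205.69*I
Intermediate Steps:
j(C) = -C + 2*C*(C + C**2) (j(C) = (C + C**2)*(2*C) - C = 2*C*(C + C**2) - C = -C + 2*C*(C + C**2))
sqrt(P(351, 52) + j(-28)) = sqrt((-49/351 + 43/52) - 28*(-1 + 2*(-28) + 2*(-28)**2)) = sqrt((-49*1/351 + 43*(1/52)) - 28*(-1 - 56 + 2*784)) = sqrt((-49/351 + 43/52) - 28*(-1 - 56 + 1568)) = sqrt(965/1404 - 28*1511) = sqrt(965/1404 - 42308) = sqrt(-59399467/1404) = I*sqrt(2316579213)/234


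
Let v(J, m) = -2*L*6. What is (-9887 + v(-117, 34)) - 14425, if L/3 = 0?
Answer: -24312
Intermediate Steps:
L = 0 (L = 3*0 = 0)
v(J, m) = 0 (v(J, m) = -2*0*6 = 0*6 = 0)
(-9887 + v(-117, 34)) - 14425 = (-9887 + 0) - 14425 = -9887 - 14425 = -24312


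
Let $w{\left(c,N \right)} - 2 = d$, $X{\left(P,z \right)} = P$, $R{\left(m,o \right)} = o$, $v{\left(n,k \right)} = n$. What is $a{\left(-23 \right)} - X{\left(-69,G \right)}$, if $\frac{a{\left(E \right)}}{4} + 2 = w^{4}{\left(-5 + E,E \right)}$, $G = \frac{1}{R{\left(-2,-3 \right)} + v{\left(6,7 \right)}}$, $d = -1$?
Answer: $65$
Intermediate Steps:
$G = \frac{1}{3}$ ($G = \frac{1}{-3 + 6} = \frac{1}{3} \approx 0.33333$)
$w{\left(c,N \right)} = 1$ ($w{\left(c,N \right)} = 2 - 1 = 1$)
$a{\left(E \right)} = -4$ ($a{\left(E \right)} = -8 + 4 \cdot 1^{4} = -8 + 4 \cdot 1 = -8 + 4 = -4$)
$a{\left(-23 \right)} - X{\left(-69,G \right)} = -4 - -69 = -4 + 69 = 65$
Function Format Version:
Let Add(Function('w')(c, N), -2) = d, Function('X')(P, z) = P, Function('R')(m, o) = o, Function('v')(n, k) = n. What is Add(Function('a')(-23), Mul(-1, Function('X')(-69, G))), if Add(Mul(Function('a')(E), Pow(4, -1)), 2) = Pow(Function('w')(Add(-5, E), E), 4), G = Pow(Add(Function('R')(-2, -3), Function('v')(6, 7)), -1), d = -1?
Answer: 65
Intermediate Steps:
G = Rational(1, 3) (G = Pow(Add(-3, 6), -1) = Pow(3, -1) = Rational(1, 3) ≈ 0.33333)
Function('w')(c, N) = 1 (Function('w')(c, N) = Add(2, -1) = 1)
Function('a')(E) = -4 (Function('a')(E) = Add(-8, Mul(4, Pow(1, 4))) = Add(-8, Mul(4, 1)) = Add(-8, 4) = -4)
Add(Function('a')(-23), Mul(-1, Function('X')(-69, G))) = Add(-4, Mul(-1, -69)) = Add(-4, 69) = 65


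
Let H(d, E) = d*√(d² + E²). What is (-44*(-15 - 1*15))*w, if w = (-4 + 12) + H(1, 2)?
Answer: 10560 + 1320*√5 ≈ 13512.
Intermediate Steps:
H(d, E) = d*√(E² + d²)
w = 8 + √5 (w = (-4 + 12) + 1*√(2² + 1²) = 8 + 1*√(4 + 1) = 8 + 1*√5 = 8 + √5 ≈ 10.236)
(-44*(-15 - 1*15))*w = (-44*(-15 - 1*15))*(8 + √5) = (-44*(-15 - 15))*(8 + √5) = (-44*(-30))*(8 + √5) = 1320*(8 + √5) = 10560 + 1320*√5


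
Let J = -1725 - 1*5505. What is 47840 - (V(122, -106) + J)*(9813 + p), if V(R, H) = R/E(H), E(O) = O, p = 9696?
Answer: 7479379279/53 ≈ 1.4112e+8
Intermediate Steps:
V(R, H) = R/H
J = -7230 (J = -1725 - 5505 = -7230)
47840 - (V(122, -106) + J)*(9813 + p) = 47840 - (122/(-106) - 7230)*(9813 + 9696) = 47840 - (122*(-1/106) - 7230)*19509 = 47840 - (-61/53 - 7230)*19509 = 47840 - (-383251)*19509/53 = 47840 - 1*(-7476843759/53) = 47840 + 7476843759/53 = 7479379279/53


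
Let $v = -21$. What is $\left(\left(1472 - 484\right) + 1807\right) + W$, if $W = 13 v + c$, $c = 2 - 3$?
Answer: $2521$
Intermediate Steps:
$c = -1$ ($c = 2 - 3 = -1$)
$W = -274$ ($W = 13 \left(-21\right) - 1 = -273 - 1 = -274$)
$\left(\left(1472 - 484\right) + 1807\right) + W = \left(\left(1472 - 484\right) + 1807\right) - 274 = \left(988 + 1807\right) - 274 = 2795 - 274 = 2521$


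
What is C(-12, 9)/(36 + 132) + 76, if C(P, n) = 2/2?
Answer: 12769/168 ≈ 76.006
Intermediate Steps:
C(P, n) = 1 (C(P, n) = 2*(½) = 1)
C(-12, 9)/(36 + 132) + 76 = 1/(36 + 132) + 76 = 1/168 + 76 = 12769/168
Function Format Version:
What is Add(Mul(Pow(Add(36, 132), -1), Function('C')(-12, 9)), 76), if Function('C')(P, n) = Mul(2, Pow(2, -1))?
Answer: Rational(12769, 168) ≈ 76.006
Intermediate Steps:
Function('C')(P, n) = 1 (Function('C')(P, n) = Mul(2, Rational(1, 2)) = 1)
Add(Mul(Pow(Add(36, 132), -1), Function('C')(-12, 9)), 76) = Add(Mul(Pow(Add(36, 132), -1), 1), 76) = Add(Mul(Pow(168, -1), 1), 76) = Add(Mul(Rational(1, 168), 1), 76) = Add(Rational(1, 168), 76) = Rational(12769, 168)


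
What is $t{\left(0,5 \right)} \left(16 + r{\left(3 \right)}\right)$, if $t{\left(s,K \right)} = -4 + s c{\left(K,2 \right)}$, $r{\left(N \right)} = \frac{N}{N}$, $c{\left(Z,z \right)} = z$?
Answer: $-68$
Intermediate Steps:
$r{\left(N \right)} = 1$
$t{\left(s,K \right)} = -4 + 2 s$ ($t{\left(s,K \right)} = -4 + s 2 = -4 + 2 s$)
$t{\left(0,5 \right)} \left(16 + r{\left(3 \right)}\right) = \left(-4 + 2 \cdot 0\right) \left(16 + 1\right) = \left(-4 + 0\right) 17 = \left(-4\right) 17 = -68$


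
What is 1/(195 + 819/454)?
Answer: 454/89349 ≈ 0.0050812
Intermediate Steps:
1/(195 + 819/454) = 1/(89349/454) = 454/89349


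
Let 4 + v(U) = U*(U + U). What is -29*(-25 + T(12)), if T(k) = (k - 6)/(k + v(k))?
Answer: 107213/148 ≈ 724.41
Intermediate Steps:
v(U) = -4 + 2*U² (v(U) = -4 + U*(U + U) = -4 + U*(2*U) = -4 + 2*U²)
T(k) = (-6 + k)/(-4 + k + 2*k²) (T(k) = (k - 6)/(k + (-4 + 2*k²)) = (-6 + k)/(-4 + k + 2*k²))
-29*(-25 + T(12)) = -29*(-25 + (-6 + 12)/(-4 + 12 + 2*12²)) = -29*(-25 + 6/(-4 + 12 + 2*144)) = -29*(-25 + 6/(-4 + 12 + 288)) = -29*(-25 + 6/296) = -29*(-25 + (1/296)*6) = -29*(-25 + 3/148) = -29*(-3697/148) = 107213/148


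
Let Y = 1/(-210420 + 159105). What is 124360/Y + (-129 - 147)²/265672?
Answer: -211924342671078/33209 ≈ -6.3815e+9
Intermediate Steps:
Y = -1/51315 (Y = 1/(-51315) = -1/51315 ≈ -1.9487e-5)
124360/Y + (-129 - 147)²/265672 = 124360/(-1/51315) + (-129 - 147)²/265672 = 124360*(-51315) + (-276)²*(1/265672) = -6381533400 + 76176*(1/265672) = -6381533400 + 9522/33209 = -211924342671078/33209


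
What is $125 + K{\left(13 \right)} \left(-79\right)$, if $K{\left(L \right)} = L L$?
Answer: $-13226$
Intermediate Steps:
$K{\left(L \right)} = L^{2}$
$125 + K{\left(13 \right)} \left(-79\right) = 125 + 13^{2} \left(-79\right) = 125 + 169 \left(-79\right) = 125 - 13351 = -13226$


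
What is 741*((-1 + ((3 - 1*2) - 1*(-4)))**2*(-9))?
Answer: -106704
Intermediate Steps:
741*((-1 + ((3 - 1*2) - 1*(-4)))**2*(-9)) = 741*((-1 + ((3 - 2) + 4))**2*(-9)) = 741*((-1 + (1 + 4))**2*(-9)) = 741*((-1 + 5)**2*(-9)) = 741*(4**2*(-9)) = 741*(16*(-9)) = 741*(-144) = -106704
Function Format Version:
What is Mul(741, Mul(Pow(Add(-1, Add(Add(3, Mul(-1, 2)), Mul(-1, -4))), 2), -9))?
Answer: -106704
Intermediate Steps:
Mul(741, Mul(Pow(Add(-1, Add(Add(3, Mul(-1, 2)), Mul(-1, -4))), 2), -9)) = Mul(741, Mul(Pow(Add(-1, Add(Add(3, -2), 4)), 2), -9)) = Mul(741, Mul(Pow(Add(-1, Add(1, 4)), 2), -9)) = Mul(741, Mul(Pow(Add(-1, 5), 2), -9)) = Mul(741, Mul(Pow(4, 2), -9)) = Mul(741, Mul(16, -9)) = Mul(741, -144) = -106704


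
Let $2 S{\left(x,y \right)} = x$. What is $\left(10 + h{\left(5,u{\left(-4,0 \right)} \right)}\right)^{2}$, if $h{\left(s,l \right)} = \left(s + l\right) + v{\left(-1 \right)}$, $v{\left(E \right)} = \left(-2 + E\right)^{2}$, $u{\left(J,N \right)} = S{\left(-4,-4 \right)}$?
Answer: $484$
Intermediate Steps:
$S{\left(x,y \right)} = \frac{x}{2}$
$u{\left(J,N \right)} = -2$ ($u{\left(J,N \right)} = \frac{1}{2} \left(-4\right) = -2$)
$h{\left(s,l \right)} = 9 + l + s$ ($h{\left(s,l \right)} = \left(s + l\right) + \left(-2 - 1\right)^{2} = \left(l + s\right) + \left(-3\right)^{2} = \left(l + s\right) + 9 = 9 + l + s$)
$\left(10 + h{\left(5,u{\left(-4,0 \right)} \right)}\right)^{2} = \left(10 + \left(9 - 2 + 5\right)\right)^{2} = \left(10 + 12\right)^{2} = 22^{2} = 484$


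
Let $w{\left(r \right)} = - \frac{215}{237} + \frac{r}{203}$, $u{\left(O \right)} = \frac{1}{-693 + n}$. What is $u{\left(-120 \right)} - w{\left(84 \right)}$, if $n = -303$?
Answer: $\frac{374507}{760612} \approx 0.49238$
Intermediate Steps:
$u{\left(O \right)} = - \frac{1}{996}$ ($u{\left(O \right)} = \frac{1}{-693 - 303} = \frac{1}{-996} = - \frac{1}{996}$)
$w{\left(r \right)} = - \frac{215}{237} + \frac{r}{203}$ ($w{\left(r \right)} = \left(-215\right) \frac{1}{237} + r \frac{1}{203} = - \frac{215}{237} + \frac{r}{203}$)
$u{\left(-120 \right)} - w{\left(84 \right)} = - \frac{1}{996} - \left(- \frac{215}{237} + \frac{1}{203} \cdot 84\right) = - \frac{1}{996} - \left(- \frac{215}{237} + \frac{12}{29}\right) = - \frac{1}{996} - - \frac{3391}{6873} = - \frac{1}{996} + \frac{3391}{6873} = \frac{374507}{760612}$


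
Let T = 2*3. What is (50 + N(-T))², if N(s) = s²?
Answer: 7396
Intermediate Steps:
T = 6
(50 + N(-T))² = (50 + (-1*6)²)² = (50 + (-6)²)² = (50 + 36)² = 86² = 7396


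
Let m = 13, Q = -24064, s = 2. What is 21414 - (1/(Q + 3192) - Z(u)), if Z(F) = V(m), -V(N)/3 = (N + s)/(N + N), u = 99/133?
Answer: 5809919497/271336 ≈ 21412.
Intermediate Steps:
u = 99/133 (u = 99*(1/133) = 99/133 ≈ 0.74436)
V(N) = -3*(2 + N)/(2*N) (V(N) = -3*(N + 2)/(N + N) = -3*(2 + N)/(2*N))
Z(F) = -45/26 (Z(F) = -3/2 - 3/13 = -45/26)
21414 - (1/(Q + 3192) - Z(u)) = 21414 - (1/(-24064 + 3192) - 1*(-45/26)) = 21414 - (1/(-20872) + 45/26) = 21414 - (-1/20872 + 45/26) = 21414 - 1*469607/271336 = 21414 - 469607/271336 = 5809919497/271336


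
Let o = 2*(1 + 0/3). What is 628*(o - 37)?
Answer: -21980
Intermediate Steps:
o = 2 (o = 2*(1 + 0*(⅓)) = 2*(1 + 0) = 2*1 = 2)
628*(o - 37) = 628*(2 - 37) = 628*(-35) = -21980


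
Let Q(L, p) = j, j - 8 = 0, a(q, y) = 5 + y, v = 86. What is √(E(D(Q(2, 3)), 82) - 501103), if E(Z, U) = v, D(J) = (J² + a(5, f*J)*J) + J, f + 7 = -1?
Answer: I*√501017 ≈ 707.83*I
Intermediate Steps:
f = -8 (f = -7 - 1 = -8)
j = 8 (j = 8 + 0 = 8)
Q(L, p) = 8
D(J) = J + J² + J*(5 - 8*J) (D(J) = (J² + (5 - 8*J)*J) + J = (J² + J*(5 - 8*J)) + J = J + J² + J*(5 - 8*J))
E(Z, U) = 86
√(E(D(Q(2, 3)), 82) - 501103) = √(86 - 501103) = √(-501017) = I*√501017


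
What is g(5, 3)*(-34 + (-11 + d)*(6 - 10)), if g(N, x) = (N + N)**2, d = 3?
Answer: -200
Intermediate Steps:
g(N, x) = 4*N**2 (g(N, x) = (2*N)**2 = 4*N**2)
g(5, 3)*(-34 + (-11 + d)*(6 - 10)) = (4*5**2)*(-34 + (-11 + 3)*(6 - 10)) = (4*25)*(-34 - 8*(-4)) = 100*(-34 + 32) = 100*(-2) = -200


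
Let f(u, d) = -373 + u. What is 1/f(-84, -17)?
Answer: -1/457 ≈ -0.0021882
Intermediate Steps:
1/f(-84, -17) = 1/(-373 - 84) = 1/(-457) = -1/457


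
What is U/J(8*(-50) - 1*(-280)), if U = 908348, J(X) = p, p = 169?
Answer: 908348/169 ≈ 5374.8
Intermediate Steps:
J(X) = 169
U/J(8*(-50) - 1*(-280)) = 908348/169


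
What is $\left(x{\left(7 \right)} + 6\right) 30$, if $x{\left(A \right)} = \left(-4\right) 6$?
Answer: $-540$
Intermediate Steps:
$x{\left(A \right)} = -24$
$\left(x{\left(7 \right)} + 6\right) 30 = \left(-24 + 6\right) 30 = \left(-18\right) 30 = -540$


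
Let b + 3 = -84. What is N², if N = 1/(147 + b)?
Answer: 1/3600 ≈ 0.00027778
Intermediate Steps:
b = -87 (b = -3 - 84 = -87)
N = 1/60 (N = 1/(147 - 87) = 1/60 ≈ 0.016667)
N² = (1/60)² = 1/3600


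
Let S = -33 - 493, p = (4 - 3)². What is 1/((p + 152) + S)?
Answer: -1/373 ≈ -0.0026810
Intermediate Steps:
p = 1 (p = 1² = 1)
S = -526
1/((p + 152) + S) = 1/((1 + 152) - 526) = 1/(153 - 526) = 1/(-373) = -1/373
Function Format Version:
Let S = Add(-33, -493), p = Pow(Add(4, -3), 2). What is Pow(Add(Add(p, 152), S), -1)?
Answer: Rational(-1, 373) ≈ -0.0026810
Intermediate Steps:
p = 1 (p = Pow(1, 2) = 1)
S = -526
Pow(Add(Add(p, 152), S), -1) = Pow(Add(Add(1, 152), -526), -1) = Pow(Add(153, -526), -1) = Pow(-373, -1) = Rational(-1, 373)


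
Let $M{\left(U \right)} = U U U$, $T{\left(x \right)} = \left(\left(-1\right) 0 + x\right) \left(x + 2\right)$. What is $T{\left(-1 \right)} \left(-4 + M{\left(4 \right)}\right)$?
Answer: $-60$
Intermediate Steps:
$T{\left(x \right)} = x \left(2 + x\right)$ ($T{\left(x \right)} = \left(0 + x\right) \left(2 + x\right) = x \left(2 + x\right)$)
$M{\left(U \right)} = U^{3}$ ($M{\left(U \right)} = U^{2} U = U^{3}$)
$T{\left(-1 \right)} \left(-4 + M{\left(4 \right)}\right) = - (2 - 1) \left(-4 + 4^{3}\right) = \left(-1\right) 1 \left(-4 + 64\right) = \left(-1\right) 60 = -60$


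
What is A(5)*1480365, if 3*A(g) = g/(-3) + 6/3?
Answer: 164485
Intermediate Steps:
A(g) = ⅔ - g/9 (A(g) = (g/(-3) + 6/3)/3 = (g*(-⅓) + 6*(⅓))/3 = (-g/3 + 2)/3 = (2 - g/3)/3 = ⅔ - g/9)
A(5)*1480365 = (⅔ - ⅑*5)*1480365 = (⅔ - 5/9)*1480365 = (⅑)*1480365 = 164485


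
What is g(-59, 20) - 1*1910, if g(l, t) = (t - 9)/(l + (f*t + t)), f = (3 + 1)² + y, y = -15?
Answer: -36301/19 ≈ -1910.6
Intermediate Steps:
f = 1 (f = (3 + 1)² - 15 = 4² - 15 = 16 - 15 = 1)
g(l, t) = (-9 + t)/(l + 2*t) (g(l, t) = (t - 9)/(l + (1*t + t)) = (-9 + t)/(l + (t + t)) = (-9 + t)/(l + 2*t))
g(-59, 20) - 1*1910 = (-9 + 20)/(-59 + 2*20) - 1*1910 = 11/(-59 + 40) - 1910 = 11/(-19) - 1910 = -1/19*11 - 1910 = -11/19 - 1910 = -36301/19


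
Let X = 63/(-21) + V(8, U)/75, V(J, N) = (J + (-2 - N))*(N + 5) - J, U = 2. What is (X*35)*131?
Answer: -37597/3 ≈ -12532.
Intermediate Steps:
V(J, N) = -J + (5 + N)*(-2 + J - N) (V(J, N) = (-2 + J - N)*(5 + N) - J = (5 + N)*(-2 + J - N) - J = -J + (5 + N)*(-2 + J - N))
X = -41/15 (X = 63/(-21) + (-10 - 1*2**2 - 7*2 + 4*8 + 8*2)/75 = 63*(-1/21) + (-10 - 1*4 - 14 + 32 + 16)*(1/75) = -3 + (-10 - 4 - 14 + 32 + 16)*(1/75) = -3 + 20*(1/75) = -3 + 4/15 = -41/15 ≈ -2.7333)
(X*35)*131 = -41/15*35*131 = -287/3*131 = -37597/3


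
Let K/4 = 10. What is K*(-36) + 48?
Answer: -1392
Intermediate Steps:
K = 40 (K = 4*10 = 40)
K*(-36) + 48 = 40*(-36) + 48 = -1440 + 48 = -1392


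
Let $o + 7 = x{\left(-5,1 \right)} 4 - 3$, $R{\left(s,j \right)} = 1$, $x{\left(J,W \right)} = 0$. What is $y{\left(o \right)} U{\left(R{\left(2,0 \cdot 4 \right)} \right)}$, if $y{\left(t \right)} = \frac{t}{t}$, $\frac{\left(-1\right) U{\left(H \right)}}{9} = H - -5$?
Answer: $-54$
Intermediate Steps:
$U{\left(H \right)} = -45 - 9 H$ ($U{\left(H \right)} = - 9 \left(H - -5\right) = - 9 \left(H + 5\right) = - 9 \left(5 + H\right) = -45 - 9 H$)
$o = -10$ ($o = -7 + \left(0 \cdot 4 - 3\right) = -7 + \left(0 - 3\right) = -7 - 3 = -10$)
$y{\left(t \right)} = 1$
$y{\left(o \right)} U{\left(R{\left(2,0 \cdot 4 \right)} \right)} = 1 \left(-45 - 9\right) = 1 \left(-54\right) = -54$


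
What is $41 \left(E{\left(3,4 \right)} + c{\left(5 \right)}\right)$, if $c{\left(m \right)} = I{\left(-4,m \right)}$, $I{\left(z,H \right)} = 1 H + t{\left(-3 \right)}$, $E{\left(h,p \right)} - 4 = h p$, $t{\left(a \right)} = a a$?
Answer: $1230$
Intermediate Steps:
$t{\left(a \right)} = a^{2}$
$E{\left(h,p \right)} = 4 + h p$
$I{\left(z,H \right)} = 9 + H$ ($I{\left(z,H \right)} = 1 H + \left(-3\right)^{2} = H + 9 = 9 + H$)
$c{\left(m \right)} = 9 + m$
$41 \left(E{\left(3,4 \right)} + c{\left(5 \right)}\right) = 41 \left(\left(4 + 3 \cdot 4\right) + \left(9 + 5\right)\right) = 41 \left(\left(4 + 12\right) + 14\right) = 41 \left(16 + 14\right) = 41 \cdot 30 = 1230$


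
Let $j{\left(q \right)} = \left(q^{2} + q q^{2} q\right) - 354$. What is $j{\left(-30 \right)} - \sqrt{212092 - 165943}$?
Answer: $810546 - \sqrt{46149} \approx 8.1033 \cdot 10^{5}$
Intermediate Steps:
$j{\left(q \right)} = -354 + q^{2} + q^{4}$ ($j{\left(q \right)} = \left(q^{2} + q^{3} q\right) - 354 = \left(q^{2} + q^{4}\right) - 354 = -354 + q^{2} + q^{4}$)
$j{\left(-30 \right)} - \sqrt{212092 - 165943} = \left(-354 + \left(-30\right)^{2} + \left(-30\right)^{4}\right) - \sqrt{212092 - 165943} = \left(-354 + 900 + 810000\right) - \sqrt{46149} = 810546 - \sqrt{46149}$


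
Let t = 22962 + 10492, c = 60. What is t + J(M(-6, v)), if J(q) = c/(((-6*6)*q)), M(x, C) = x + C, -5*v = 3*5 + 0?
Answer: 903263/27 ≈ 33454.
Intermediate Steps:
v = -3 (v = -(3*5 + 0)/5 = -(15 + 0)/5 = -⅕*15 = -3)
M(x, C) = C + x
J(q) = -5/(3*q) (J(q) = 60/(((-6*6)*q)) = 60/((-36*q)) = 60*(-1/(36*q)) = -5/(3*q))
t = 33454
t + J(M(-6, v)) = 33454 - 5/(3*(-3 - 6)) = 33454 - 5/3/(-9) = 33454 - 5/3*(-⅑) = 33454 + 5/27 = 903263/27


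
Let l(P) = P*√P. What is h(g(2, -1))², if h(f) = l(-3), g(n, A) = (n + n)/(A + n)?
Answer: -27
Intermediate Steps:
l(P) = P^(3/2)
g(n, A) = 2*n/(A + n) (g(n, A) = (2*n)/(A + n) = 2*n/(A + n))
h(f) = -3*I*√3 (h(f) = (-3)^(3/2) = -3*I*√3)
h(g(2, -1))² = (-3*I*√3)² = -27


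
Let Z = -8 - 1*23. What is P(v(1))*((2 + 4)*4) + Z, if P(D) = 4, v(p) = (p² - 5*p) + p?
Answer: 65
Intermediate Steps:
v(p) = p² - 4*p
Z = -31 (Z = -8 - 23 = -31)
P(v(1))*((2 + 4)*4) + Z = 4*((2 + 4)*4) - 31 = 4*(6*4) - 31 = 4*24 - 31 = 96 - 31 = 65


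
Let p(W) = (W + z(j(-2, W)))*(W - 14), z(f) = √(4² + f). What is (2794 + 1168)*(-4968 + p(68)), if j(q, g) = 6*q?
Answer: -4706856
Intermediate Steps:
z(f) = √(16 + f)
p(W) = (-14 + W)*(2 + W) (p(W) = (W + √(16 + 6*(-2)))*(W - 14) = (W + √(16 - 12))*(-14 + W) = (W + √4)*(-14 + W) = (W + 2)*(-14 + W) = (2 + W)*(-14 + W) = (-14 + W)*(2 + W))
(2794 + 1168)*(-4968 + p(68)) = (2794 + 1168)*(-4968 + (-28 + 68² - 12*68)) = 3962*(-4968 + (-28 + 4624 - 816)) = 3962*(-4968 + 3780) = 3962*(-1188) = -4706856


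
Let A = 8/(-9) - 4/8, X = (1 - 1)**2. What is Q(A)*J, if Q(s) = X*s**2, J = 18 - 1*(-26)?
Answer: 0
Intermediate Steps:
X = 0 (X = 0**2 = 0)
A = -25/18 (A = 8*(-1/9) - 4*1/8 = -8/9 - 1/2 = -25/18 ≈ -1.3889)
J = 44 (J = 18 + 26 = 44)
Q(s) = 0 (Q(s) = 0*s**2 = 0)
Q(A)*J = 0*44 = 0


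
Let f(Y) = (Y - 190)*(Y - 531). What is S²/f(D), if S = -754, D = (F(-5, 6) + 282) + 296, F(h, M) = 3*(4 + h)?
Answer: 142129/4235 ≈ 33.561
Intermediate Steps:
F(h, M) = 12 + 3*h
D = 575 (D = ((12 + 3*(-5)) + 282) + 296 = ((12 - 15) + 282) + 296 = (-3 + 282) + 296 = 279 + 296 = 575)
f(Y) = (-531 + Y)*(-190 + Y) (f(Y) = (-190 + Y)*(-531 + Y) = (-531 + Y)*(-190 + Y))
S²/f(D) = (-754)²/(100890 + 575² - 721*575) = 568516/(100890 + 330625 - 414575) = 568516/16940 = 568516*(1/16940) = 142129/4235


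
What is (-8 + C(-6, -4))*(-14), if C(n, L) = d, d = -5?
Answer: 182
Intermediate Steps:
C(n, L) = -5
(-8 + C(-6, -4))*(-14) = (-8 - 5)*(-14) = -13*(-14) = 182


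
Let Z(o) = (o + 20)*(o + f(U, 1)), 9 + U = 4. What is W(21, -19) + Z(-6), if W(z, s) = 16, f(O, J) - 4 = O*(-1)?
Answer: 58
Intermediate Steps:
U = -5 (U = -9 + 4 = -5)
f(O, J) = 4 - O (f(O, J) = 4 + O*(-1) = 4 - O)
Z(o) = (9 + o)*(20 + o) (Z(o) = (o + 20)*(o + (4 - 1*(-5))) = (20 + o)*(o + (4 + 5)) = (20 + o)*(o + 9) = (20 + o)*(9 + o) = (9 + o)*(20 + o))
W(21, -19) + Z(-6) = 16 + (180 + (-6)**2 + 29*(-6)) = 16 + (180 + 36 - 174) = 16 + 42 = 58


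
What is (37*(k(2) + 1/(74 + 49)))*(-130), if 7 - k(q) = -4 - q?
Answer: -7696000/123 ≈ -62569.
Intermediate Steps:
k(q) = 11 + q (k(q) = 7 - (-4 - q) = 7 + (4 + q) = 11 + q)
(37*(k(2) + 1/(74 + 49)))*(-130) = (37*((11 + 2) + 1/(74 + 49)))*(-130) = (37*(13 + 1/123))*(-130) = (37*(1600/123))*(-130) = (59200/123)*(-130) = -7696000/123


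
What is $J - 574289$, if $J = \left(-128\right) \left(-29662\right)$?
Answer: $3222447$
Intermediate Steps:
$J = 3796736$
$J - 574289 = 3796736 - 574289 = 3222447$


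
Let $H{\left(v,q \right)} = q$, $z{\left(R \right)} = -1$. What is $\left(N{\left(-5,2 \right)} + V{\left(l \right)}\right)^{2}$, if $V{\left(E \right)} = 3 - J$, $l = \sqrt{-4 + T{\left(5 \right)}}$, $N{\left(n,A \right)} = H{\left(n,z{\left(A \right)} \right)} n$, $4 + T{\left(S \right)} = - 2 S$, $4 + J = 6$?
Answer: $36$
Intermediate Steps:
$J = 2$ ($J = -4 + 6 = 2$)
$T{\left(S \right)} = -4 - 2 S$
$N{\left(n,A \right)} = - n$
$l = 3 i \sqrt{2}$ ($l = \sqrt{-4 - 14} = \sqrt{-18} = 3 i \sqrt{2} \approx 4.2426 i$)
$V{\left(E \right)} = 1$ ($V{\left(E \right)} = 3 - 2 = 1$)
$\left(N{\left(-5,2 \right)} + V{\left(l \right)}\right)^{2} = \left(\left(-1\right) \left(-5\right) + 1\right)^{2} = \left(5 + 1\right)^{2} = 6^{2} = 36$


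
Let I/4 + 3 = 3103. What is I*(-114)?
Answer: -1413600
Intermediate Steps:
I = 12400 (I = -12 + 4*3103 = -12 + 12412 = 12400)
I*(-114) = 12400*(-114) = -1413600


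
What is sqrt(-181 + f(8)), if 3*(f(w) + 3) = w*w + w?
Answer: 4*I*sqrt(10) ≈ 12.649*I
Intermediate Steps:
f(w) = -3 + w/3 + w**2/3 (f(w) = -3 + (w*w + w)/3 = -3 + (w**2 + w)/3 = -3 + (w + w**2)/3 = -3 + (w/3 + w**2/3) = -3 + w/3 + w**2/3)
sqrt(-181 + f(8)) = sqrt(-181 + (-3 + (1/3)*8 + (1/3)*8**2)) = sqrt(-181 + (-3 + 8/3 + (1/3)*64)) = sqrt(-181 + (-3 + 8/3 + 64/3)) = sqrt(-181 + 21) = sqrt(-160) = 4*I*sqrt(10)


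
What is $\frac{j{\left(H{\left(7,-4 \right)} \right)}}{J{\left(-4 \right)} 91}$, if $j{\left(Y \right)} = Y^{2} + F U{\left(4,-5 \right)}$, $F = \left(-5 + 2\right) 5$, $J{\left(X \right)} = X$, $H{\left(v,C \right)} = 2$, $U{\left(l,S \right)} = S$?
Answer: $- \frac{79}{364} \approx -0.21703$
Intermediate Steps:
$F = -15$ ($F = \left(-3\right) 5 = -15$)
$j{\left(Y \right)} = 75 + Y^{2}$ ($j{\left(Y \right)} = Y^{2} - -75 = Y^{2} + 75 = 75 + Y^{2}$)
$\frac{j{\left(H{\left(7,-4 \right)} \right)}}{J{\left(-4 \right)} 91} = \frac{75 + 2^{2}}{\left(-4\right) 91} = \frac{75 + 4}{-364} = 79 \left(- \frac{1}{364}\right) = - \frac{79}{364}$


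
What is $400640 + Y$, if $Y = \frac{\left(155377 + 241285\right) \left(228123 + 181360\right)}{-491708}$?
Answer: $\frac{2469396241}{35122} \approx 70309.0$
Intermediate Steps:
$Y = - \frac{11601881839}{35122}$ ($Y = 396662 \cdot 409483 \left(- \frac{1}{491708}\right) = 162426345746 \left(- \frac{1}{491708}\right) = - \frac{11601881839}{35122} \approx -3.3033 \cdot 10^{5}$)
$400640 + Y = 400640 - \frac{11601881839}{35122} = \frac{2469396241}{35122}$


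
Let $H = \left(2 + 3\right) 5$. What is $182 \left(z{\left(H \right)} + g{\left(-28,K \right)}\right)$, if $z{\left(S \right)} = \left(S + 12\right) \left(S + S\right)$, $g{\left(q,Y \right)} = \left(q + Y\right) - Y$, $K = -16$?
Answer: $331604$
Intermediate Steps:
$g{\left(q,Y \right)} = q$ ($g{\left(q,Y \right)} = \left(Y + q\right) - Y = q$)
$H = 25$ ($H = 5 \cdot 5 = 25$)
$z{\left(S \right)} = 2 S \left(12 + S\right)$ ($z{\left(S \right)} = \left(12 + S\right) 2 S = 2 S \left(12 + S\right)$)
$182 \left(z{\left(H \right)} + g{\left(-28,K \right)}\right) = 182 \left(2 \cdot 25 \left(12 + 25\right) - 28\right) = 182 \left(2 \cdot 25 \cdot 37 - 28\right) = 182 \left(1850 - 28\right) = 182 \cdot 1822 = 331604$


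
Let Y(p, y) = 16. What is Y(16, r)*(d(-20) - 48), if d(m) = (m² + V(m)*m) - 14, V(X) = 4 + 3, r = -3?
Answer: 3168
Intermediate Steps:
V(X) = 7
d(m) = -14 + m² + 7*m (d(m) = (m² + 7*m) - 14 = -14 + m² + 7*m)
Y(16, r)*(d(-20) - 48) = 16*((-14 + (-20)² + 7*(-20)) - 48) = 16*((-14 + 400 - 140) - 48) = 16*(246 - 48) = 16*198 = 3168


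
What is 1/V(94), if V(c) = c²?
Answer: 1/8836 ≈ 0.00011317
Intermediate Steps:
1/V(94) = 1/(94²) = 1/8836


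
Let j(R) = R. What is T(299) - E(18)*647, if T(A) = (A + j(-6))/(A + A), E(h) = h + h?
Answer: -13928323/598 ≈ -23292.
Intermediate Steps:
E(h) = 2*h
T(A) = (-6 + A)/(2*A) (T(A) = (A - 6)/(A + A) = (-6 + A)/((2*A)) = (-6 + A)*(1/(2*A)) = (-6 + A)/(2*A))
T(299) - E(18)*647 = (½)*(-6 + 299)/299 - 2*18*647 = (½)*(1/299)*293 - 36*647 = 293/598 - 1*23292 = 293/598 - 23292 = -13928323/598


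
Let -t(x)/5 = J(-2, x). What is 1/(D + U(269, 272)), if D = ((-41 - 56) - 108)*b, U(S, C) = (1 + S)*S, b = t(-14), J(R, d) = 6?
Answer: 1/78780 ≈ 1.2694e-5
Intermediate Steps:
t(x) = -30 (t(x) = -5*6 = -30)
b = -30
U(S, C) = S*(1 + S)
D = 6150 (D = ((-41 - 56) - 108)*(-30) = (-97 - 108)*(-30) = -205*(-30) = 6150)
1/(D + U(269, 272)) = 1/(6150 + 269*(1 + 269)) = 1/(6150 + 269*270) = 1/(6150 + 72630) = 1/78780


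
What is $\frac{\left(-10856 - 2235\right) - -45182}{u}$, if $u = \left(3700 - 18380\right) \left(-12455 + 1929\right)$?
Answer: $\frac{1689}{8132720} \approx 0.00020768$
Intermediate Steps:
$u = 154521680$ ($u = \left(-14680\right) \left(-10526\right) = 154521680$)
$\frac{\left(-10856 - 2235\right) - -45182}{u} = \frac{\left(-10856 - 2235\right) - -45182}{154521680} = \left(\left(-10856 - 2235\right) + 45182\right) \frac{1}{154521680} = \left(-13091 + 45182\right) \frac{1}{154521680} = 32091 \cdot \frac{1}{154521680} = \frac{1689}{8132720}$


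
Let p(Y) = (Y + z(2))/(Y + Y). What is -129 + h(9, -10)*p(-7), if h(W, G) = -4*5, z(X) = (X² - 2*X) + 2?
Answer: -953/7 ≈ -136.14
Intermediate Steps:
z(X) = 2 + X² - 2*X
h(W, G) = -20
p(Y) = (2 + Y)/(2*Y) (p(Y) = (Y + (2 + 2² - 2*2))/(Y + Y) = (Y + (2 + 4 - 4))/((2*Y)) = (Y + 2)*(1/(2*Y)) = (2 + Y)*(1/(2*Y)) = (2 + Y)/(2*Y))
-129 + h(9, -10)*p(-7) = -129 - 10*(2 - 7)/(-7) = -129 - 10*(-1)*(-5)/7 = -129 - 20*5/14 = -129 - 50/7 = -953/7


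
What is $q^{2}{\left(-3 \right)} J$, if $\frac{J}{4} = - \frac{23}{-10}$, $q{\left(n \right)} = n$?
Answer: $\frac{414}{5} \approx 82.8$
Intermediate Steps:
$J = \frac{46}{5}$ ($J = 4 \left(- \frac{23}{-10}\right) = 4 \left(\left(-23\right) \left(- \frac{1}{10}\right)\right) = 4 \cdot \frac{23}{10} = \frac{46}{5} \approx 9.2$)
$q^{2}{\left(-3 \right)} J = \left(-3\right)^{2} \cdot \frac{46}{5} = 9 \cdot \frac{46}{5} = \frac{414}{5}$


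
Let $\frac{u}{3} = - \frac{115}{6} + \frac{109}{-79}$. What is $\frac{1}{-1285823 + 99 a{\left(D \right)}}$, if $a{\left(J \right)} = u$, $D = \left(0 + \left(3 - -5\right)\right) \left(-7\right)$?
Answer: $- \frac{158}{204124195} \approx -7.7404 \cdot 10^{-7}$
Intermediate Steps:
$D = -56$ ($D = \left(0 + \left(3 + 5\right)\right) \left(-7\right) = \left(0 + 8\right) \left(-7\right) = 8 \left(-7\right) = -56$)
$u = - \frac{9739}{158}$ ($u = 3 \left(- \frac{115}{6} + \frac{109}{-79}\right) = 3 \left(\left(-115\right) \frac{1}{6} + 109 \left(- \frac{1}{79}\right)\right) = 3 \left(- \frac{115}{6} - \frac{109}{79}\right) = 3 \left(- \frac{9739}{474}\right) = - \frac{9739}{158} \approx -61.639$)
$a{\left(J \right)} = - \frac{9739}{158}$
$\frac{1}{-1285823 + 99 a{\left(D \right)}} = \frac{1}{-1285823 + 99 \left(- \frac{9739}{158}\right)} = \frac{1}{-1285823 - \frac{964161}{158}} = \frac{1}{- \frac{204124195}{158}} = - \frac{158}{204124195}$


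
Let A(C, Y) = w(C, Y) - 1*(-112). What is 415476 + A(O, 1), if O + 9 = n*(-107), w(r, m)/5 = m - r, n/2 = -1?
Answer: 414568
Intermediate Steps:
n = -2 (n = 2*(-1) = -2)
w(r, m) = -5*r + 5*m (w(r, m) = 5*(m - r) = -5*r + 5*m)
O = 205 (O = -9 - 2*(-107) = -9 + 214 = 205)
A(C, Y) = 112 - 5*C + 5*Y (A(C, Y) = (-5*C + 5*Y) - 1*(-112) = (-5*C + 5*Y) + 112 = 112 - 5*C + 5*Y)
415476 + A(O, 1) = 415476 + (112 - 5*205 + 5*1) = 415476 + (112 - 1025 + 5) = 415476 - 908 = 414568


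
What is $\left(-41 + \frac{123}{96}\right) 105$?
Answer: $- \frac{133455}{32} \approx -4170.5$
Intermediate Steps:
$\left(-41 + \frac{123}{96}\right) 105 = \left(-41 + 123 \cdot \frac{1}{96}\right) 105 = \left(-41 + \frac{41}{32}\right) 105 = \left(- \frac{1271}{32}\right) 105 = - \frac{133455}{32}$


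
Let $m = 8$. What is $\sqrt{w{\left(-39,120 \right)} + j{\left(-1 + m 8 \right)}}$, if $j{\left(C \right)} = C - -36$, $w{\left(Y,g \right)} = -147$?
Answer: $4 i \sqrt{3} \approx 6.9282 i$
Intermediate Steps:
$j{\left(C \right)} = 36 + C$ ($j{\left(C \right)} = C + 36 = 36 + C$)
$\sqrt{w{\left(-39,120 \right)} + j{\left(-1 + m 8 \right)}} = \sqrt{-147 + \left(36 + \left(-1 + 8 \cdot 8\right)\right)} = \sqrt{-147 + \left(36 + \left(-1 + 64\right)\right)} = \sqrt{-147 + \left(36 + 63\right)} = \sqrt{-147 + 99} = \sqrt{-48} = 4 i \sqrt{3}$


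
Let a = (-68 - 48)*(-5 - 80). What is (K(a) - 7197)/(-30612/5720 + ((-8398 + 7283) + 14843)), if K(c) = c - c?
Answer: -3430570/6541129 ≈ -0.52446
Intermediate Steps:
a = 9860 (a = -116*(-85) = 9860)
K(c) = 0
(K(a) - 7197)/(-30612/5720 + ((-8398 + 7283) + 14843)) = (0 - 7197)/(-30612/5720 + ((-8398 + 7283) + 14843)) = -7197/(-30612*1/5720 + (-1115 + 14843)) = -7197/(-7653/1430 + 13728) = -7197/19623387/1430 = -7197*1430/19623387 = -3430570/6541129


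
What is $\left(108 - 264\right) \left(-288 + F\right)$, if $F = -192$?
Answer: $74880$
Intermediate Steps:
$\left(108 - 264\right) \left(-288 + F\right) = \left(108 - 264\right) \left(-288 - 192\right) = \left(-156\right) \left(-480\right) = 74880$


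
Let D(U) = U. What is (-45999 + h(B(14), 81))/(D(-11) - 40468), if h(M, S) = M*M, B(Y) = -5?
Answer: 45974/40479 ≈ 1.1357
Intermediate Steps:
h(M, S) = M**2
(-45999 + h(B(14), 81))/(D(-11) - 40468) = (-45999 + (-5)**2)/(-11 - 40468) = (-45999 + 25)/(-40479) = -45974*(-1/40479) = 45974/40479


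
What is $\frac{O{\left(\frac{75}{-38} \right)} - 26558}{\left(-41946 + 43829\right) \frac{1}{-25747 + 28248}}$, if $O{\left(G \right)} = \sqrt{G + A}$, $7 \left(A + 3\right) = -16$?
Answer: $- \frac{9488794}{269} + \frac{2501 i \sqrt{513646}}{500878} \approx -35274.0 + 3.5786 i$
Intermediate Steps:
$A = - \frac{37}{7}$ ($A = -3 + \frac{1}{7} \left(-16\right) = -3 - \frac{16}{7} = - \frac{37}{7} \approx -5.2857$)
$O{\left(G \right)} = \sqrt{- \frac{37}{7} + G}$ ($O{\left(G \right)} = \sqrt{G - \frac{37}{7}} = \sqrt{- \frac{37}{7} + G}$)
$\frac{O{\left(\frac{75}{-38} \right)} - 26558}{\left(-41946 + 43829\right) \frac{1}{-25747 + 28248}} = \frac{\frac{\sqrt{-259 + 49 \frac{75}{-38}}}{7} - 26558}{\left(-41946 + 43829\right) \frac{1}{-25747 + 28248}} = \frac{\frac{\sqrt{-259 + 49 \cdot 75 \left(- \frac{1}{38}\right)}}{7} - 26558}{1883 \cdot \frac{1}{2501}} = \frac{\frac{\sqrt{-259 + 49 \left(- \frac{75}{38}\right)}}{7} - 26558}{1883 \cdot \frac{1}{2501}} = \frac{\frac{\sqrt{-259 - \frac{3675}{38}}}{7} - 26558}{\frac{1883}{2501}} = \left(\frac{\sqrt{- \frac{13517}{38}}}{7} - 26558\right) \frac{2501}{1883} = \left(\frac{\frac{1}{38} i \sqrt{513646}}{7} - 26558\right) \frac{2501}{1883} = \left(\frac{i \sqrt{513646}}{266} - 26558\right) \frac{2501}{1883} = \left(-26558 + \frac{i \sqrt{513646}}{266}\right) \frac{2501}{1883} = - \frac{9488794}{269} + \frac{2501 i \sqrt{513646}}{500878}$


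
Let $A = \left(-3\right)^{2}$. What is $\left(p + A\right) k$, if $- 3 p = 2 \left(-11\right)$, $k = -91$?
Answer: $- \frac{4459}{3} \approx -1486.3$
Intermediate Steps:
$A = 9$
$p = \frac{22}{3}$ ($p = - \frac{2 \left(-11\right)}{3} = \left(- \frac{1}{3}\right) \left(-22\right) = \frac{22}{3} \approx 7.3333$)
$\left(p + A\right) k = \left(\frac{22}{3} + 9\right) \left(-91\right) = \frac{49}{3} \left(-91\right) = - \frac{4459}{3}$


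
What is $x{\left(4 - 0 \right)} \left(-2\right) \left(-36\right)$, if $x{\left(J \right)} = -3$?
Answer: $-216$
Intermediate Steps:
$x{\left(4 - 0 \right)} \left(-2\right) \left(-36\right) = \left(-3\right) \left(-2\right) \left(-36\right) = 6 \left(-36\right) = -216$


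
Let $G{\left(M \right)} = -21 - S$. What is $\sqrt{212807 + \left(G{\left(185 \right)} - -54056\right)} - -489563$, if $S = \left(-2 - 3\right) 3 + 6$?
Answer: $489563 + 13 \sqrt{1579} \approx 4.9008 \cdot 10^{5}$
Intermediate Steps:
$S = -9$ ($S = \left(-2 - 3\right) 3 + 6 = \left(-5\right) 3 + 6 = -15 + 6 = -9$)
$G{\left(M \right)} = -12$ ($G{\left(M \right)} = -21 - -9 = -21 + 9 = -12$)
$\sqrt{212807 + \left(G{\left(185 \right)} - -54056\right)} - -489563 = \sqrt{212807 - -54044} - -489563 = \sqrt{212807 + \left(-12 + 54056\right)} + 489563 = \sqrt{212807 + 54044} + 489563 = \sqrt{266851} + 489563 = 13 \sqrt{1579} + 489563 = 489563 + 13 \sqrt{1579}$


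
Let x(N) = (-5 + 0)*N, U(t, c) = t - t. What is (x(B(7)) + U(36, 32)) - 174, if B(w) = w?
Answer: -209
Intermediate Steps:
U(t, c) = 0
x(N) = -5*N
(x(B(7)) + U(36, 32)) - 174 = (-5*7 + 0) - 174 = (-35 + 0) - 174 = -35 - 174 = -209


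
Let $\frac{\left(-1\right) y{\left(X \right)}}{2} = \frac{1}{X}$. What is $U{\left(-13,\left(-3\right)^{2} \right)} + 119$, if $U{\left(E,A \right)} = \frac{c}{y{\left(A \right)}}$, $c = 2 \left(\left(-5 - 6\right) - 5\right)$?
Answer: $263$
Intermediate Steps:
$y{\left(X \right)} = - \frac{2}{X}$
$c = -32$ ($c = 2 \left(\left(-5 - 6\right) - 5\right) = 2 \left(-11 - 5\right) = 2 \left(-16\right) = -32$)
$U{\left(E,A \right)} = 16 A$ ($U{\left(E,A \right)} = - \frac{32}{\left(-2\right) \frac{1}{A}} = - 32 \left(- \frac{A}{2}\right) = 16 A$)
$U{\left(-13,\left(-3\right)^{2} \right)} + 119 = 16 \left(-3\right)^{2} + 119 = 16 \cdot 9 + 119 = 144 + 119 = 263$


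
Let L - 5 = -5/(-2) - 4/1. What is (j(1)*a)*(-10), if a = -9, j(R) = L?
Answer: 315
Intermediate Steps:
L = 7/2 (L = 5 + (-5/(-2) - 4/1) = 5 + (-5*(-½) - 4*1) = 5 + (5/2 - 4) = 5 - 3/2 = 7/2 ≈ 3.5000)
j(R) = 7/2
(j(1)*a)*(-10) = ((7/2)*(-9))*(-10) = -63/2*(-10) = 315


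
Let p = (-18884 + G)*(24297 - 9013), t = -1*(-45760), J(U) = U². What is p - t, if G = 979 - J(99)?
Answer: -423504264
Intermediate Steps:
t = 45760
G = -8822 (G = 979 - 1*99² = 979 - 1*9801 = 979 - 9801 = -8822)
p = -423458504 (p = (-18884 - 8822)*(24297 - 9013) = -27706*15284 = -423458504)
p - t = -423458504 - 1*45760 = -423458504 - 45760 = -423504264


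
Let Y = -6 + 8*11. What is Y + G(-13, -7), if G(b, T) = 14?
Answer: 96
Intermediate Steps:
Y = 82 (Y = -6 + 88 = 82)
Y + G(-13, -7) = 82 + 14 = 96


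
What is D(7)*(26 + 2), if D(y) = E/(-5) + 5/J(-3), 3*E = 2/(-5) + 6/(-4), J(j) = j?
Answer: -1078/25 ≈ -43.120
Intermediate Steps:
E = -19/30 (E = (2/(-5) + 6/(-4))/3 = (2*(-⅕) + 6*(-¼))/3 = (-⅖ - 3/2)/3 = (⅓)*(-19/10) = -19/30 ≈ -0.63333)
D(y) = -77/50 (D(y) = -19/30/(-5) + 5/(-3) = -19/30*(-⅕) + 5*(-⅓) = 19/150 - 5/3 = -77/50)
D(7)*(26 + 2) = -77*(26 + 2)/50 = -77/50*28 = -1078/25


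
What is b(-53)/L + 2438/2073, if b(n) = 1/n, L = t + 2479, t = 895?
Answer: 435965963/370698006 ≈ 1.1761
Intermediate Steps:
L = 3374 (L = 895 + 2479 = 3374)
b(-53)/L + 2438/2073 = 1/(-53*3374) + 2438/2073 = -1/53*1/3374 + 2438*(1/2073) = -1/178822 + 2438/2073 = 435965963/370698006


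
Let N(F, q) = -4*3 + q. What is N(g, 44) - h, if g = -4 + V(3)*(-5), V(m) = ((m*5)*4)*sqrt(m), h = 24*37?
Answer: -856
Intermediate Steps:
h = 888
V(m) = 20*m**(3/2) (V(m) = ((5*m)*4)*sqrt(m) = (20*m)*sqrt(m) = 20*m**(3/2))
g = -4 - 300*sqrt(3) (g = -4 + (20*3**(3/2))*(-5) = -4 + (20*(3*sqrt(3)))*(-5) = -4 + (60*sqrt(3))*(-5) = -4 - 300*sqrt(3) ≈ -523.62)
N(F, q) = -12 + q
N(g, 44) - h = (-12 + 44) - 1*888 = 32 - 888 = -856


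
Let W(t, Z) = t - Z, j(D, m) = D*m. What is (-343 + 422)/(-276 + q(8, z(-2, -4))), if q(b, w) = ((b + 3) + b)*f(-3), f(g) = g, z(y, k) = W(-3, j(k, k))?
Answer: -79/333 ≈ -0.23724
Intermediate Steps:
z(y, k) = -3 - k**2 (z(y, k) = -3 - k*k = -3 - k**2)
q(b, w) = -9 - 6*b (q(b, w) = ((b + 3) + b)*(-3) = ((3 + b) + b)*(-3) = (3 + 2*b)*(-3) = -9 - 6*b)
(-343 + 422)/(-276 + q(8, z(-2, -4))) = (-343 + 422)/(-276 + (-9 - 6*8)) = 79/(-276 + (-9 - 48)) = 79/(-276 - 57) = 79/(-333) = 79*(-1/333) = -79/333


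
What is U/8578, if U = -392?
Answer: -196/4289 ≈ -0.045698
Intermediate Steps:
U/8578 = -392/8578 = -392*1/8578 = -196/4289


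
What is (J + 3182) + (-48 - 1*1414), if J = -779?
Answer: 941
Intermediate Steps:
(J + 3182) + (-48 - 1*1414) = (-779 + 3182) + (-48 - 1*1414) = 2403 + (-48 - 1414) = 2403 - 1462 = 941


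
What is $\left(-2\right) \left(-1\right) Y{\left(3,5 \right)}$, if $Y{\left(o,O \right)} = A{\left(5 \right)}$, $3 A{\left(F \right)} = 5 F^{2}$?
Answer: $\frac{250}{3} \approx 83.333$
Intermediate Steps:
$A{\left(F \right)} = \frac{5 F^{2}}{3}$
$Y{\left(o,O \right)} = \frac{125}{3}$ ($Y{\left(o,O \right)} = \frac{5 \cdot 5^{2}}{3} = \frac{5}{3} \cdot 25 = \frac{125}{3}$)
$\left(-2\right) \left(-1\right) Y{\left(3,5 \right)} = \left(-2\right) \left(-1\right) \frac{125}{3} = 2 \cdot \frac{125}{3} = \frac{250}{3}$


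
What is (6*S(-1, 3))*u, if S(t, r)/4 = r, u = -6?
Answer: -432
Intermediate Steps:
S(t, r) = 4*r
(6*S(-1, 3))*u = (6*(4*3))*(-6) = (6*12)*(-6) = 72*(-6) = -432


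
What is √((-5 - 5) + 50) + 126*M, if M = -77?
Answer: -9702 + 2*√10 ≈ -9695.7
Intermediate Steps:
√((-5 - 5) + 50) + 126*M = √((-5 - 5) + 50) + 126*(-77) = √(-10 + 50) - 9702 = √40 - 9702 = 2*√10 - 9702 = -9702 + 2*√10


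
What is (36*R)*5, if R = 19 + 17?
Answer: 6480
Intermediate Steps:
R = 36
(36*R)*5 = (36*36)*5 = 1296*5 = 6480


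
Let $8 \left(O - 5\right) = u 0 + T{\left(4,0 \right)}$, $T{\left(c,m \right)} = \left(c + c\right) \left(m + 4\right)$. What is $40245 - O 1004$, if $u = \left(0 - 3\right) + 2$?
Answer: $31209$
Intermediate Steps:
$T{\left(c,m \right)} = 2 c \left(4 + m\right)$
$u = -1$ ($u = -3 + 2 = -1$)
$O = 9$ ($O = 5 + \frac{\left(-1\right) 0 + 2 \cdot 4 \left(4 + 0\right)}{8} = 5 + \frac{0 + 2 \cdot 4 \cdot 4}{8} = 5 + \frac{0 + 32}{8} = 5 + \frac{1}{8} \cdot 32 = 5 + 4 = 9$)
$40245 - O 1004 = 40245 - 9 \cdot 1004 = 40245 - 9036 = 31209$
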